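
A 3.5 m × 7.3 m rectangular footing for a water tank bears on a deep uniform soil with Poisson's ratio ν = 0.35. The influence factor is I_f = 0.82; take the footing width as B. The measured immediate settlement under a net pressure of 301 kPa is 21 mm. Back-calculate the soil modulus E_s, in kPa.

S_e = q·B·(1−ν²)/E_s · I_f  ⇒  E_s = q·B·(1−ν²)·I_f / S_e.
E_s = 301 × 3.5 × 0.8775 × 0.82 / 0.021 = 36100 kPa

E_s ≈ 36100 kPa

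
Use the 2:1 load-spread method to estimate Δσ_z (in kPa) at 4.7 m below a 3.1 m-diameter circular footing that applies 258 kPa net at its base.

Δσ_z ≈ 40.8 kPa

By the 2:1 method the load spreads at 1 horizontal : 2 vertical, so at depth z the loaded area has grown by z in each plan dimension:
Δσ ≈ qD²/(D+z)² = 258×3.1²/(3.1+4.7)² = 40.752 kPa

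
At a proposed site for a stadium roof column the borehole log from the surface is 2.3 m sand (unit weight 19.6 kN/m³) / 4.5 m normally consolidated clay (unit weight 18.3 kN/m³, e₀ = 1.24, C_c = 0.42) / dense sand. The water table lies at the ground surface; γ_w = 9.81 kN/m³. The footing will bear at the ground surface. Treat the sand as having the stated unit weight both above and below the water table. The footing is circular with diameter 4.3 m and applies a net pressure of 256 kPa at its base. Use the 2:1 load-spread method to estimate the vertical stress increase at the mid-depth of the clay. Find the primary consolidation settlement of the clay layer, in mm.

S_c ≈ 329 mm

Mid-depth of clay below the ground surface: z = 2.3 + 4.5/2 = 4.55 m.
Total vertical stress at mid-clay: σ_v = 19.6×2.3 + 18.3×2.25 = 86.255 kPa.
Pore pressure: u = 9.81×(4.55 − 0) = 44.636 kPa.
Initial effective stress: σ'_0 = σ_v − u = 86.255 − 44.636 = 41.619 kPa.
Stress increase at mid-clay by the 2:1 spreading method:
Δσ ≈ qD²/(D+z)² = 256×4.3²/(4.3+4.55)² = 60.435 kPa
Final effective stress: σ'_f = σ'_0 + Δσ = 41.619 + 60.435 = 102.05 kPa.
Normally consolidated clay, so the full stress increment lies on the virgin compression line:
S_c = C_c·H/(1+e₀)·log₁₀(σ'_f/σ'_0) = 0.42×4.5/(1+1.24)×log₁₀(102.05/41.619)
    = 0.84375 × 0.38952 = 0.3287 m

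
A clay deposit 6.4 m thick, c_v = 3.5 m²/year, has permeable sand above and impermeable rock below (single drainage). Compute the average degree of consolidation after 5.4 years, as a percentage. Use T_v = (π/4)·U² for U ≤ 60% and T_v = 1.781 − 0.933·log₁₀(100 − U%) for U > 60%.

Drainage path length: H_d = H = 6.4 m (single drainage).
T_v = c_v·t/H_d² = 3.5×5.4/6.4² = 0.46143.
T_v = 0.46143 corresponds to the U > 60% branch:
U = 1 − 10^((1.781 − T_v)/0.933)/100 = 0.7404

U ≈ 74 %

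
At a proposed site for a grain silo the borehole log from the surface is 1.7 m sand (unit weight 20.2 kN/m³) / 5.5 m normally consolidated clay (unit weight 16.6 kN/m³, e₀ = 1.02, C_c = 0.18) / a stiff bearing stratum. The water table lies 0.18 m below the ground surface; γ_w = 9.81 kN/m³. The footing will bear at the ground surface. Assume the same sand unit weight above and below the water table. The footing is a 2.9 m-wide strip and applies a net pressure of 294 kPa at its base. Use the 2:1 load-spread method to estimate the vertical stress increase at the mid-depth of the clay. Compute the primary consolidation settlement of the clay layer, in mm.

Mid-depth of clay below the ground surface: z = 1.7 + 5.5/2 = 4.45 m.
Total vertical stress at mid-clay: σ_v = 20.2×1.7 + 16.6×2.75 = 79.99 kPa.
Pore pressure: u = 9.81×(4.45 − 0.18) = 41.889 kPa.
Initial effective stress: σ'_0 = σ_v − u = 79.99 − 41.889 = 38.101 kPa.
Stress increase at mid-clay by the 2:1 spreading method:
Δσ = qB/(B+z) = 294×2.9/(2.9+4.45) = 116 kPa
Final effective stress: σ'_f = σ'_0 + Δσ = 38.101 + 116 = 154.1 kPa.
Normally consolidated clay, so the full stress increment lies on the virgin compression line:
S_c = C_c·H/(1+e₀)·log₁₀(σ'_f/σ'_0) = 0.18×5.5/(1+1.02)×log₁₀(154.1/38.101)
    = 0.4901 × 0.60687 = 0.2974 m

S_c ≈ 297 mm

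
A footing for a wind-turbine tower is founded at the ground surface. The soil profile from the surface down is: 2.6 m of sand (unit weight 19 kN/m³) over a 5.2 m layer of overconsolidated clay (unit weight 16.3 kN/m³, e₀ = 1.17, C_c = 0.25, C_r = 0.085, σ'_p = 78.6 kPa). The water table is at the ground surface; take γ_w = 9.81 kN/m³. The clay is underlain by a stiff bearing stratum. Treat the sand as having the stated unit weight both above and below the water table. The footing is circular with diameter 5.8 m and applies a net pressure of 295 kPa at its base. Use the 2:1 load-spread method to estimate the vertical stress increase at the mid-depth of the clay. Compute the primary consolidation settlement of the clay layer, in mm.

Mid-depth of clay below the ground surface: z = 2.6 + 5.2/2 = 5.2 m.
Total vertical stress at mid-clay: σ_v = 19×2.6 + 16.3×2.6 = 91.78 kPa.
Pore pressure: u = 9.81×(5.2 − 0) = 51.012 kPa.
Initial effective stress: σ'_0 = σ_v − u = 91.78 − 51.012 = 40.768 kPa.
Stress increase at mid-clay by the 2:1 spreading method:
Δσ ≈ qD²/(D+z)² = 295×5.8²/(5.8+5.2)² = 82.015 kPa
Final effective stress: σ'_f = 40.768 + 82.015 = 122.78 kPa.
σ'_f = 122.78 > σ'_p = 78.6 kPa, so the stress path crosses the preconsolidation pressure — recompression up to σ'_p, then virgin compression beyond:
S_c = H/(1+e₀)·[C_r·log₁₀(σ'_p/σ'_0) + C_c·log₁₀(σ'_f/σ'_p)]
    = 5.2/2.17 × [0.085×log₁₀(78.6/40.768) + 0.25×log₁₀(122.78/78.6)]
    = 2.3963 × [0.024234 + 0.048426] = 0.1741 m

S_c ≈ 174 mm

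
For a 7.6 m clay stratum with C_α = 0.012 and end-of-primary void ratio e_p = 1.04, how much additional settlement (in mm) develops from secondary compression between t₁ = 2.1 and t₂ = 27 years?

Secondary compression: S_s = C_α·H/(1+e_p)·log₁₀(t₂/t₁)
S_s = 0.012×7.6/(1+1.04)×log₁₀(27/2.1)
    = 0.04471 × 1.109 = 0.04959 m

S_s ≈ 49.6 mm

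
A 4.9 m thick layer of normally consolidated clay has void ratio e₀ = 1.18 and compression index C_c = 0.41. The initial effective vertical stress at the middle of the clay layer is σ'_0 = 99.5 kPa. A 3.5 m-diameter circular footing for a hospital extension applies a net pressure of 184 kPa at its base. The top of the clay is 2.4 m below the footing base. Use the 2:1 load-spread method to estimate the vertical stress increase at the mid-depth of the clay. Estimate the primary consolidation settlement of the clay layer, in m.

Mid-depth of clay below the footing base: z = 2.4 + 4.9/2 = 4.85 m.
Stress increase at mid-clay by the 2:1 spreading method:
Δσ ≈ qD²/(D+z)² = 184×3.5²/(3.5+4.85)² = 32.328 kPa
Final effective stress: σ'_f = σ'_0 + Δσ = 99.5 + 32.328 = 131.83 kPa.
Normally consolidated clay, so the full stress increment lies on the virgin compression line:
S_c = C_c·H/(1+e₀)·log₁₀(σ'_f/σ'_0) = 0.41×4.9/(1+1.18)×log₁₀(131.83/99.5)
    = 0.92156 × 0.12219 = 0.1126 m

S_c ≈ 0.113 m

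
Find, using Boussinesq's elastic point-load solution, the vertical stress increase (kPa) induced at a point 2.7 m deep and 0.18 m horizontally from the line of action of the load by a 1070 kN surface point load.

Δσ_z ≈ 69.3 kPa

Boussinesq vertical stress below a point load on an elastic half-space:
Δσ_z = 3P/(2πz²) · [1 + (r/z)²]^(−5/2)
r/z = 0.18/2.7 = 0.066667; [1+(r/z)²]^(−5/2) = 0.98897.
Δσ_z = 3×1070/(2π×2.7²) × 0.98897 = 70.081 × 0.98897 = 69.31 kPa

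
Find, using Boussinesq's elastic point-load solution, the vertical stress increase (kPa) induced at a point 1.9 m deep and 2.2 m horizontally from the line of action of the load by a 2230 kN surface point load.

Δσ_z ≈ 35.2 kPa

Boussinesq vertical stress below a point load on an elastic half-space:
Δσ_z = 3P/(2πz²) · [1 + (r/z)²]^(−5/2)
r/z = 2.2/1.9 = 1.1579; [1+(r/z)²]^(−5/2) = 0.1193.
Δσ_z = 3×2230/(2π×1.9²) × 0.1193 = 294.94 × 0.1193 = 35.19 kPa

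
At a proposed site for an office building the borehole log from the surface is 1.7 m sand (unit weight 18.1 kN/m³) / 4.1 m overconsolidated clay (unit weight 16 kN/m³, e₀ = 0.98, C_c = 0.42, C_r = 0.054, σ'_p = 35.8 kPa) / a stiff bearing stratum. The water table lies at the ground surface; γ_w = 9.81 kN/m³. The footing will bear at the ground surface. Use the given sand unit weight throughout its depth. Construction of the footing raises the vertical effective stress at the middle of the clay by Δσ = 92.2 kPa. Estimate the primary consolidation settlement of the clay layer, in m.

S_c ≈ 0.468 m

Mid-depth of clay below the ground surface: z = 1.7 + 4.1/2 = 3.75 m.
Total vertical stress at mid-clay: σ_v = 18.1×1.7 + 16×2.05 = 63.57 kPa.
Pore pressure: u = 9.81×(3.75 − 0) = 36.788 kPa.
Initial effective stress: σ'_0 = σ_v − u = 63.57 − 36.788 = 26.782 kPa.
Final effective stress: σ'_f = 26.782 + 92.2 = 118.98 kPa.
σ'_f = 118.98 > σ'_p = 35.8 kPa, so the stress path crosses the preconsolidation pressure — recompression up to σ'_p, then virgin compression beyond:
S_c = H/(1+e₀)·[C_r·log₁₀(σ'_p/σ'_0) + C_c·log₁₀(σ'_f/σ'_p)]
    = 4.1/1.98 × [0.054×log₁₀(35.8/26.782) + 0.42×log₁₀(118.98/35.8)]
    = 2.0707 × [0.0068062 + 0.21907] = 0.4677 m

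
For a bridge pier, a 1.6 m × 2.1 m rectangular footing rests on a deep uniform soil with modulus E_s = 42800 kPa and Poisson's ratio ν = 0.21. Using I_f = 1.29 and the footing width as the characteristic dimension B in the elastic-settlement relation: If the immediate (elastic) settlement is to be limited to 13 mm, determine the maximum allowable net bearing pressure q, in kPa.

q ≈ 282 kPa

S_e = q·B·(1−ν²)/E_s · I_f  ⇒  q = S_e·E_s / (B·(1−ν²)·I_f).
q = 0.013 × 42800 / (1.6 × 0.9559 × 1.29) = 282 kPa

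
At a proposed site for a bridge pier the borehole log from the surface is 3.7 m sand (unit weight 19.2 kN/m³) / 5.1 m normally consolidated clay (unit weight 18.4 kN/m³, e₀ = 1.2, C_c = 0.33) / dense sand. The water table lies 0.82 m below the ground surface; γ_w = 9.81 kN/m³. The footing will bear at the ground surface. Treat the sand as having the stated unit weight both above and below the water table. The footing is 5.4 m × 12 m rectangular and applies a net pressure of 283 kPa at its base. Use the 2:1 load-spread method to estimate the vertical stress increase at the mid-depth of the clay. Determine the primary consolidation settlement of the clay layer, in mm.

Mid-depth of clay below the ground surface: z = 3.7 + 5.1/2 = 6.25 m.
Total vertical stress at mid-clay: σ_v = 19.2×3.7 + 18.4×2.55 = 117.96 kPa.
Pore pressure: u = 9.81×(6.25 − 0.82) = 53.268 kPa.
Initial effective stress: σ'_0 = σ_v − u = 117.96 − 53.268 = 64.692 kPa.
Stress increase at mid-clay by the 2:1 spreading method:
Δσ = qBL/((B+z)(L+z)) = 283×5.4×12/((5.4+6.25)(12+6.25)) = 86.253 kPa
Final effective stress: σ'_f = σ'_0 + Δσ = 64.692 + 86.253 = 150.94 kPa.
Normally consolidated clay, so the full stress increment lies on the virgin compression line:
S_c = C_c·H/(1+e₀)·log₁₀(σ'_f/σ'_0) = 0.33×5.1/(1+1.2)×log₁₀(150.94/64.692)
    = 0.765 × 0.36795 = 0.2815 m

S_c ≈ 281 mm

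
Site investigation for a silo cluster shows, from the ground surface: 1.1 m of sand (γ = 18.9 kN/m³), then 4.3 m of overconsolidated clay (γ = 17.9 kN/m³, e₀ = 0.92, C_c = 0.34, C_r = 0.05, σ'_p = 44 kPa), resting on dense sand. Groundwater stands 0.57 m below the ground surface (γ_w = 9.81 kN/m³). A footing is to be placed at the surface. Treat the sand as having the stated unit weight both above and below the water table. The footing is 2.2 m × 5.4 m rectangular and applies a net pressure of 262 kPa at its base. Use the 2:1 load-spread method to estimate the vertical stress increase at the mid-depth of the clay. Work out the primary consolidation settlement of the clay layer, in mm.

S_c ≈ 282 mm

Mid-depth of clay below the ground surface: z = 1.1 + 4.3/2 = 3.25 m.
Total vertical stress at mid-clay: σ_v = 18.9×1.1 + 17.9×2.15 = 59.275 kPa.
Pore pressure: u = 9.81×(3.25 − 0.57) = 26.291 kPa.
Initial effective stress: σ'_0 = σ_v − u = 59.275 − 26.291 = 32.984 kPa.
Stress increase at mid-clay by the 2:1 spreading method:
Δσ = qBL/((B+z)(L+z)) = 262×2.2×5.4/((2.2+3.25)(5.4+3.25)) = 66.025 kPa
Final effective stress: σ'_f = 32.984 + 66.025 = 99.009 kPa.
σ'_f = 99.009 > σ'_p = 44 kPa, so the stress path crosses the preconsolidation pressure — recompression up to σ'_p, then virgin compression beyond:
S_c = H/(1+e₀)·[C_r·log₁₀(σ'_p/σ'_0) + C_c·log₁₀(σ'_f/σ'_p)]
    = 4.3/1.92 × [0.05×log₁₀(44/32.984) + 0.34×log₁₀(99.009/44)]
    = 2.2396 × [0.0062575 + 0.11976] = 0.2822 m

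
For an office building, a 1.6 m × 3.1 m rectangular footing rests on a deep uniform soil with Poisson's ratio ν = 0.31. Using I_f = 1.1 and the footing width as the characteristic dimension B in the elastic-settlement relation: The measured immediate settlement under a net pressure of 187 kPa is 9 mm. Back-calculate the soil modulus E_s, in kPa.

S_e = q·B·(1−ν²)/E_s · I_f  ⇒  E_s = q·B·(1−ν²)·I_f / S_e.
E_s = 187 × 1.6 × 0.9039 × 1.1 / 0.009 = 33050 kPa

E_s ≈ 33100 kPa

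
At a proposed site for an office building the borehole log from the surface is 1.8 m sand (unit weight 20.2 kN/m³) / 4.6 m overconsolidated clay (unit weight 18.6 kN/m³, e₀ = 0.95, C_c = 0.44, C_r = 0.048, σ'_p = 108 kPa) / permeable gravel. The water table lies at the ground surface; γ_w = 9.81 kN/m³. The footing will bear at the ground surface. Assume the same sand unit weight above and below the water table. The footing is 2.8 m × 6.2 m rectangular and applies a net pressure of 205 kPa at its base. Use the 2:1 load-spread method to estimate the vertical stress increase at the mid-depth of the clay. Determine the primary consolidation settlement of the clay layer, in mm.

Mid-depth of clay below the ground surface: z = 1.8 + 4.6/2 = 4.1 m.
Total vertical stress at mid-clay: σ_v = 20.2×1.8 + 18.6×2.3 = 79.14 kPa.
Pore pressure: u = 9.81×(4.1 − 0) = 40.221 kPa.
Initial effective stress: σ'_0 = σ_v − u = 79.14 − 40.221 = 38.919 kPa.
Stress increase at mid-clay by the 2:1 spreading method:
Δσ = qBL/((B+z)(L+z)) = 205×2.8×6.2/((2.8+4.1)(6.2+4.1)) = 50.075 kPa
Final effective stress: σ'_f = 38.919 + 50.075 = 88.994 kPa.
σ'_f = 88.994 ≤ σ'_p = 108 kPa, so the clay remains overconsolidated and only the recompression index applies:
S_c = C_r·H/(1+e₀)·log₁₀(σ'_f/σ'_0) = 0.048×4.6/1.95×log₁₀(88.994/38.919)
    = 0.11323 × 0.3592 = 0.04067 m

S_c ≈ 40.7 mm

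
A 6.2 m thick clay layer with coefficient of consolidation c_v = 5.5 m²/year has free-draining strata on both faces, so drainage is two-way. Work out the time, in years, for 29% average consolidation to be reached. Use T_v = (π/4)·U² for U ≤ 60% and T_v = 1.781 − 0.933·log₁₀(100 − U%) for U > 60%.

t ≈ 0.115 years

Drainage path length: H_d = H/2 = 3.1 m (double drainage).
U ≤ 60%: T_v = (π/4)·U² = (π/4)×0.29² = 0.066052.
t = T_v·H_d²/c_v = 0.066052×3.1²/5.5 = 0.1154 years.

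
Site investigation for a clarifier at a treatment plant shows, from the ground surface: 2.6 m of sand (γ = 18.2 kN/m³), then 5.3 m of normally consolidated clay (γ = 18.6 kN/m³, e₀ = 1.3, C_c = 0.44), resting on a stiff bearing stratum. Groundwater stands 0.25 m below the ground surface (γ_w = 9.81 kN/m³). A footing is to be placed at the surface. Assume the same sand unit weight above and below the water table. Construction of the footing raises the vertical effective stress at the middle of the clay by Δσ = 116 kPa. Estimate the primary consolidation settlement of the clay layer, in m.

Mid-depth of clay below the ground surface: z = 2.6 + 5.3/2 = 5.25 m.
Total vertical stress at mid-clay: σ_v = 18.2×2.6 + 18.6×2.65 = 96.61 kPa.
Pore pressure: u = 9.81×(5.25 − 0.25) = 49.05 kPa.
Initial effective stress: σ'_0 = σ_v − u = 96.61 − 49.05 = 47.56 kPa.
Final effective stress: σ'_f = σ'_0 + Δσ = 47.56 + 116 = 163.56 kPa.
Normally consolidated clay, so the full stress increment lies on the virgin compression line:
S_c = C_c·H/(1+e₀)·log₁₀(σ'_f/σ'_0) = 0.44×5.3/(1+1.3)×log₁₀(163.56/47.56)
    = 1.0139 × 0.53644 = 0.5439 m

S_c ≈ 0.544 m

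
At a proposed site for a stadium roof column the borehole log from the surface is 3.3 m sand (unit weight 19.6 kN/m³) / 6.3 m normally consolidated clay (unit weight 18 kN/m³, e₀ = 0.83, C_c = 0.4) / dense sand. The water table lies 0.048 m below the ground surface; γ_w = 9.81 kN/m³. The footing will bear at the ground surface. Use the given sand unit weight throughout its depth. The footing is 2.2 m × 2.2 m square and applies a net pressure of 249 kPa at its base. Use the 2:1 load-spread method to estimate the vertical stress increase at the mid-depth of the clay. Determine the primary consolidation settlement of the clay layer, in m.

S_c ≈ 0.145 m

Mid-depth of clay below the ground surface: z = 3.3 + 6.3/2 = 6.45 m.
Total vertical stress at mid-clay: σ_v = 19.6×3.3 + 18×3.15 = 121.38 kPa.
Pore pressure: u = 9.81×(6.45 − 0.048) = 62.804 kPa.
Initial effective stress: σ'_0 = σ_v − u = 121.38 − 62.804 = 58.576 kPa.
Stress increase at mid-clay by the 2:1 spreading method:
Δσ = qBL/((B+z)(L+z)) = 249×2.2×2.2/((2.2+6.45)(2.2+6.45)) = 16.107 kPa
Final effective stress: σ'_f = σ'_0 + Δσ = 58.576 + 16.107 = 74.683 kPa.
Normally consolidated clay, so the full stress increment lies on the virgin compression line:
S_c = C_c·H/(1+e₀)·log₁₀(σ'_f/σ'_0) = 0.4×6.3/(1+0.83)×log₁₀(74.683/58.576)
    = 1.377 × 0.1055 = 0.1453 m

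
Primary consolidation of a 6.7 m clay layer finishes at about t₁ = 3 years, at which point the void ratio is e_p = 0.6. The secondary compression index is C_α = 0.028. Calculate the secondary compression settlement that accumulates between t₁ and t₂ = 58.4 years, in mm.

Secondary compression: S_s = C_α·H/(1+e_p)·log₁₀(t₂/t₁)
S_s = 0.028×6.7/(1+0.6)×log₁₀(58.4/3)
    = 0.1173 × 1.289 = 0.1512 m

S_s ≈ 151 mm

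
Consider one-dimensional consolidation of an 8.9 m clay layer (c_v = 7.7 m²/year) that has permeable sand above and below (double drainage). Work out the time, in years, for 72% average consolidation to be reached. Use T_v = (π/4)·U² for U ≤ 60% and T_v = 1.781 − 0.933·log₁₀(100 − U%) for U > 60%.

Drainage path length: H_d = H/2 = 4.45 m (double drainage).
U > 60%: T_v = 1.781 − 0.933·log₁₀(100 − 72) = 0.4308.
t = T_v·H_d²/c_v = 0.4308×4.45²/7.7 = 1.108 years.

t ≈ 1.11 years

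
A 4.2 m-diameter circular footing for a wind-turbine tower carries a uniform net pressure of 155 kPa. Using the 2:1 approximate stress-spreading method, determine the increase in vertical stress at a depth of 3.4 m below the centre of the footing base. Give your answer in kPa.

By the 2:1 method the load spreads at 1 horizontal : 2 vertical, so at depth z the loaded area has grown by z in each plan dimension:
Δσ ≈ qD²/(D+z)² = 155×4.2²/(4.2+3.4)² = 47.337 kPa

Δσ_z ≈ 47.3 kPa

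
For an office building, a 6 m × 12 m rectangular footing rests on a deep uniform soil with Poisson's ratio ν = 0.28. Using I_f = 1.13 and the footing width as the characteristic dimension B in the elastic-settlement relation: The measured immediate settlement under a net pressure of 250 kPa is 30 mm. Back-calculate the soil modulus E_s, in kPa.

E_s ≈ 52100 kPa

S_e = q·B·(1−ν²)/E_s · I_f  ⇒  E_s = q·B·(1−ν²)·I_f / S_e.
E_s = 250 × 6 × 0.9216 × 1.13 / 0.03 = 52070 kPa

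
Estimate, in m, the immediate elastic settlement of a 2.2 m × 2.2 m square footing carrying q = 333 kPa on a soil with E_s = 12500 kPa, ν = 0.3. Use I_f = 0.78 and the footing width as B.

S_e ≈ 0.0416 m

Immediate (elastic) settlement: S_e = q·B·(1−ν²)/E_s · I_f.
S_e = 333 × 2.2 × (1 − 0.3²) / 12500 × 0.78
    = 333 × 2.2 × 0.91 / 12500 × 0.78
    = 0.0416 m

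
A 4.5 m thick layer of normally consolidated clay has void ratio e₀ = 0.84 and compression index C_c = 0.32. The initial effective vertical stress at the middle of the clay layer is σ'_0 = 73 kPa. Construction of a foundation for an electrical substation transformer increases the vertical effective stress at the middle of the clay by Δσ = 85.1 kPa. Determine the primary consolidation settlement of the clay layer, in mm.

Final effective stress: σ'_f = σ'_0 + Δσ = 73 + 85.1 = 158.1 kPa.
Normally consolidated clay, so the full stress increment lies on the virgin compression line:
S_c = C_c·H/(1+e₀)·log₁₀(σ'_f/σ'_0) = 0.32×4.5/(1+0.84)×log₁₀(158.1/73)
    = 0.78261 × 0.33561 = 0.2627 m

S_c ≈ 263 mm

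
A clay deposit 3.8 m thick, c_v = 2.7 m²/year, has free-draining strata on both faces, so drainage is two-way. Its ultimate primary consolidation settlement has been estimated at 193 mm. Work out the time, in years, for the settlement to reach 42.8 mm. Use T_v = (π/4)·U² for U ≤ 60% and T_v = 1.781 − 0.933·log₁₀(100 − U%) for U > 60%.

Drainage path length: H_d = H/2 = 1.9 m (double drainage).
U = S(t)/S_ult = 42.8/193 = 0.2218.
U ≤ 60%: T_v = (π/4)·U² = (π/4)×0.22176² = 0.038624.
t = T_v·H_d²/c_v = 0.038624×1.9²/2.7 = 0.05164 years.

t ≈ 0.0516 years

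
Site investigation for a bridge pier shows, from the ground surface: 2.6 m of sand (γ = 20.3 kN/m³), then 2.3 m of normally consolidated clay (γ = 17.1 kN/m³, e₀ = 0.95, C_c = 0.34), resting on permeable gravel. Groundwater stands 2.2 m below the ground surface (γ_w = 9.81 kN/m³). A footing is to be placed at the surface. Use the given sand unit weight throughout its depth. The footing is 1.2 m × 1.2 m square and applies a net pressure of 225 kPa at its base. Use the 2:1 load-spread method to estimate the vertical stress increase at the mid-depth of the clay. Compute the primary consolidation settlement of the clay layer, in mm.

Mid-depth of clay below the ground surface: z = 2.6 + 2.3/2 = 3.75 m.
Total vertical stress at mid-clay: σ_v = 20.3×2.6 + 17.1×1.15 = 72.445 kPa.
Pore pressure: u = 9.81×(3.75 − 2.2) = 15.206 kPa.
Initial effective stress: σ'_0 = σ_v − u = 72.445 − 15.206 = 57.239 kPa.
Stress increase at mid-clay by the 2:1 spreading method:
Δσ = qBL/((B+z)(L+z)) = 225×1.2×1.2/((1.2+3.75)(1.2+3.75)) = 13.223 kPa
Final effective stress: σ'_f = σ'_0 + Δσ = 57.239 + 13.223 = 70.462 kPa.
Normally consolidated clay, so the full stress increment lies on the virgin compression line:
S_c = C_c·H/(1+e₀)·log₁₀(σ'_f/σ'_0) = 0.34×2.3/(1+0.95)×log₁₀(70.462/57.239)
    = 0.40103 × 0.090263 = 0.0362 m

S_c ≈ 36.2 mm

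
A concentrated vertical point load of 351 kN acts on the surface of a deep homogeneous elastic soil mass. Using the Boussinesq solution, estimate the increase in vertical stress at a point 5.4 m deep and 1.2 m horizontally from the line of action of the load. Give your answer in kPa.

Boussinesq vertical stress below a point load on an elastic half-space:
Δσ_z = 3P/(2πz²) · [1 + (r/z)²]^(−5/2)
r/z = 1.2/5.4 = 0.22222; [1+(r/z)²]^(−5/2) = 0.88647.
Δσ_z = 3×351/(2π×5.4²) × 0.88647 = 5.7473 × 0.88647 = 5.095 kPa

Δσ_z ≈ 5.09 kPa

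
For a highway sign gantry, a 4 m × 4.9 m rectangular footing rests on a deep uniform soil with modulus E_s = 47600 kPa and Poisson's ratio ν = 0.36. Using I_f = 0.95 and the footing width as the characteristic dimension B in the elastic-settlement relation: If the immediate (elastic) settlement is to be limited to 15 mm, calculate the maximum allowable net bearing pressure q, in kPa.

q ≈ 216 kPa

S_e = q·B·(1−ν²)/E_s · I_f  ⇒  q = S_e·E_s / (B·(1−ν²)·I_f).
q = 0.015 × 47600 / (4 × 0.8704 × 0.95) = 215.9 kPa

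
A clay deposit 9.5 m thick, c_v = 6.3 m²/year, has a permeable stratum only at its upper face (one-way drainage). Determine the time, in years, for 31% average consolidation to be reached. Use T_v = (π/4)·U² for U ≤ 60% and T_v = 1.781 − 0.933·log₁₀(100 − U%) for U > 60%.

t ≈ 1.08 years

Drainage path length: H_d = H = 9.5 m (single drainage).
U ≤ 60%: T_v = (π/4)·U² = (π/4)×0.31² = 0.075477.
t = T_v·H_d²/c_v = 0.075477×9.5²/6.3 = 1.081 years.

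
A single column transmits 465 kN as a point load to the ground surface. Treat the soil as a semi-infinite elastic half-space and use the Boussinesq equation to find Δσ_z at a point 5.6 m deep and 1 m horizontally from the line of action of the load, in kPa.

Δσ_z ≈ 6.55 kPa

Boussinesq vertical stress below a point load on an elastic half-space:
Δσ_z = 3P/(2πz²) · [1 + (r/z)²]^(−5/2)
r/z = 1/5.6 = 0.17857; [1+(r/z)²]^(−5/2) = 0.92453.
Δσ_z = 3×465/(2π×5.6²) × 0.92453 = 7.0798 × 0.92453 = 6.545 kPa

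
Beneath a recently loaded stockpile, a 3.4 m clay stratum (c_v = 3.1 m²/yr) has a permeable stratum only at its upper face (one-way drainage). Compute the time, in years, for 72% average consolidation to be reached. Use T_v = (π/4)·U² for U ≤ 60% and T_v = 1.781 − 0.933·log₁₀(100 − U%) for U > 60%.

Drainage path length: H_d = H = 3.4 m (single drainage).
U > 60%: T_v = 1.781 − 0.933·log₁₀(100 − 72) = 0.4308.
t = T_v·H_d²/c_v = 0.4308×3.4²/3.1 = 1.606 years.

t ≈ 1.61 years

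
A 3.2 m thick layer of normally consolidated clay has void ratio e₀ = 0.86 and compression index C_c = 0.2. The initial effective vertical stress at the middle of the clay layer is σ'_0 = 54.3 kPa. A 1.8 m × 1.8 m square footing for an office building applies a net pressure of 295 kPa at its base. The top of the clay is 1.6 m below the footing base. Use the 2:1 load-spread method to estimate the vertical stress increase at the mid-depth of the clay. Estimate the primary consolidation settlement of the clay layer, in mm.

S_c ≈ 79.7 mm

Mid-depth of clay below the footing base: z = 1.6 + 3.2/2 = 3.2 m.
Stress increase at mid-clay by the 2:1 spreading method:
Δσ = qBL/((B+z)(L+z)) = 295×1.8×1.8/((1.8+3.2)(1.8+3.2)) = 38.232 kPa
Final effective stress: σ'_f = σ'_0 + Δσ = 54.3 + 38.232 = 92.532 kPa.
Normally consolidated clay, so the full stress increment lies on the virgin compression line:
S_c = C_c·H/(1+e₀)·log₁₀(σ'_f/σ'_0) = 0.2×3.2/(1+0.86)×log₁₀(92.532/54.3)
    = 0.34409 × 0.23149 = 0.07965 m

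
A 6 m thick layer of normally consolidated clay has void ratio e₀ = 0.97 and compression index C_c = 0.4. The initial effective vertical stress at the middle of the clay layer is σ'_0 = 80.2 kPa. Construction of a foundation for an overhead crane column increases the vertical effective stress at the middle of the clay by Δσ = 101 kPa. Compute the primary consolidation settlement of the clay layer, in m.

Final effective stress: σ'_f = σ'_0 + Δσ = 80.2 + 101 = 181.2 kPa.
Normally consolidated clay, so the full stress increment lies on the virgin compression line:
S_c = C_c·H/(1+e₀)·log₁₀(σ'_f/σ'_0) = 0.4×6/(1+0.97)×log₁₀(181.2/80.2)
    = 1.2183 × 0.35398 = 0.4313 m

S_c ≈ 0.431 m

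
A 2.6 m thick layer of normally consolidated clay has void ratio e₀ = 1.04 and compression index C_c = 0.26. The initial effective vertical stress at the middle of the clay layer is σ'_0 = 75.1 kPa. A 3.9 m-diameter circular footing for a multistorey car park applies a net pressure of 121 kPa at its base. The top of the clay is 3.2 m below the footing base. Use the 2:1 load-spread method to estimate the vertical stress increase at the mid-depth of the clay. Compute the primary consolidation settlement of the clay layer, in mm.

Mid-depth of clay below the footing base: z = 3.2 + 2.6/2 = 4.5 m.
Stress increase at mid-clay by the 2:1 spreading method:
Δσ ≈ qD²/(D+z)² = 121×3.9²/(3.9+4.5)² = 26.083 kPa
Final effective stress: σ'_f = σ'_0 + Δσ = 75.1 + 26.083 = 101.18 kPa.
Normally consolidated clay, so the full stress increment lies on the virgin compression line:
S_c = C_c·H/(1+e₀)·log₁₀(σ'_f/σ'_0) = 0.26×2.6/(1+1.04)×log₁₀(101.18/75.1)
    = 0.33137 × 0.12945 = 0.0429 m

S_c ≈ 42.9 mm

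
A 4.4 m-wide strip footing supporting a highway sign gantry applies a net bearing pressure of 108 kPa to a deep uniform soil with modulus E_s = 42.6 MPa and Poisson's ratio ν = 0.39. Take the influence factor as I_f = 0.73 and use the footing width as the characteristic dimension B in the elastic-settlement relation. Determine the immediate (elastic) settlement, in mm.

Immediate (elastic) settlement: S_e = q·B·(1−ν²)/E_s · I_f.
E_s = 42.6 MPa = 42600 kPa.
S_e = 108 × 4.4 × (1 − 0.39²) / 42600 × 0.73
    = 108 × 4.4 × 0.8479 / 42600 × 0.73
    = 0.006905 m = 6.905 mm

S_e ≈ 6.9 mm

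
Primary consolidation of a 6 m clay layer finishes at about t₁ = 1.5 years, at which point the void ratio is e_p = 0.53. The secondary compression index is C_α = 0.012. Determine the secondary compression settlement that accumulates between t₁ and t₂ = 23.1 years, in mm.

Secondary compression: S_s = C_α·H/(1+e_p)·log₁₀(t₂/t₁)
S_s = 0.012×6/(1+0.53)×log₁₀(23.1/1.5)
    = 0.04706 × 1.188 = 0.05588 m

S_s ≈ 55.9 mm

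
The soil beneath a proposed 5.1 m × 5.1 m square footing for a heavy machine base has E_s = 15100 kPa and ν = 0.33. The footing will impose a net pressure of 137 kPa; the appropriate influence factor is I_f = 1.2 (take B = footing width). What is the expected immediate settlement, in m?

S_e ≈ 0.0495 m

Immediate (elastic) settlement: S_e = q·B·(1−ν²)/E_s · I_f.
S_e = 137 × 5.1 × (1 − 0.33²) / 15100 × 1.2
    = 137 × 5.1 × 0.8911 / 15100 × 1.2
    = 0.04948 m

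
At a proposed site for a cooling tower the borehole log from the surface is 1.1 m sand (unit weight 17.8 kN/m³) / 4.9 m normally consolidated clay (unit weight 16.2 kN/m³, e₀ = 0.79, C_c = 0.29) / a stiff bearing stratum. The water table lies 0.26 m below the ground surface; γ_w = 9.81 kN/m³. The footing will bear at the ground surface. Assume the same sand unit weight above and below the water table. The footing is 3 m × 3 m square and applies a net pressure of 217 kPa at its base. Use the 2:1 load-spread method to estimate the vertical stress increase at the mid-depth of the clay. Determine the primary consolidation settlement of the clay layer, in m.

S_c ≈ 0.341 m

Mid-depth of clay below the ground surface: z = 1.1 + 4.9/2 = 3.55 m.
Total vertical stress at mid-clay: σ_v = 17.8×1.1 + 16.2×2.45 = 59.27 kPa.
Pore pressure: u = 9.81×(3.55 − 0.26) = 32.275 kPa.
Initial effective stress: σ'_0 = σ_v − u = 59.27 − 32.275 = 26.995 kPa.
Stress increase at mid-clay by the 2:1 spreading method:
Δσ = qBL/((B+z)(L+z)) = 217×3×3/((3+3.55)(3+3.55)) = 45.522 kPa
Final effective stress: σ'_f = σ'_0 + Δσ = 26.995 + 45.522 = 72.517 kPa.
Normally consolidated clay, so the full stress increment lies on the virgin compression line:
S_c = C_c·H/(1+e₀)·log₁₀(σ'_f/σ'_0) = 0.29×4.9/(1+0.79)×log₁₀(72.517/26.995)
    = 0.79385 × 0.42916 = 0.3407 m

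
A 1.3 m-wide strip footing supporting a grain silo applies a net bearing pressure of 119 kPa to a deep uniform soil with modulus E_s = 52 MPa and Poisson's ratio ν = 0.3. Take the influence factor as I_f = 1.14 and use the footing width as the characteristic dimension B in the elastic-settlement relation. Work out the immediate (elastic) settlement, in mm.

Immediate (elastic) settlement: S_e = q·B·(1−ν²)/E_s · I_f.
E_s = 52 MPa = 52000 kPa.
S_e = 119 × 1.3 × (1 − 0.3²) / 52000 × 1.14
    = 119 × 1.3 × 0.91 / 52000 × 1.14
    = 0.003086 m = 3.086 mm

S_e ≈ 3.09 mm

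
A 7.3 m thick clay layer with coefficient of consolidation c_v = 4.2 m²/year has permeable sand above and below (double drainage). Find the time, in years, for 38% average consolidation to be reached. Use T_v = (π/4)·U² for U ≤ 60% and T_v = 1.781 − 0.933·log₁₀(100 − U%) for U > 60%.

t ≈ 0.36 years

Drainage path length: H_d = H/2 = 3.65 m (double drainage).
U ≤ 60%: T_v = (π/4)·U² = (π/4)×0.38² = 0.11341.
t = T_v·H_d²/c_v = 0.11341×3.65²/4.2 = 0.3597 years.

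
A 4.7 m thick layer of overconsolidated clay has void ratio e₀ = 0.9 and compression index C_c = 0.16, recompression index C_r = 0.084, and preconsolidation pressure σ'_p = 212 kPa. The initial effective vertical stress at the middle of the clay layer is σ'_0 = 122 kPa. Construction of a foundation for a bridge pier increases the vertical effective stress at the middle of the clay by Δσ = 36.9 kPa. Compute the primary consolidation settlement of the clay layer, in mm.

Final effective stress: σ'_f = 122 + 36.9 = 158.9 kPa.
σ'_f = 158.9 ≤ σ'_p = 212 kPa, so the clay remains overconsolidated and only the recompression index applies:
S_c = C_r·H/(1+e₀)·log₁₀(σ'_f/σ'_0) = 0.084×4.7/1.9×log₁₀(158.9/122)
    = 0.20779 × 0.11476 = 0.02385 m

S_c ≈ 23.8 mm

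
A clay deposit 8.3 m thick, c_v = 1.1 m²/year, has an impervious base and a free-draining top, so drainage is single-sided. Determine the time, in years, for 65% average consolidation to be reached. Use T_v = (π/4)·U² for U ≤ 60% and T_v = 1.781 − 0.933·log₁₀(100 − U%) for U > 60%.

t ≈ 21.3 years

Drainage path length: H_d = H = 8.3 m (single drainage).
U > 60%: T_v = 1.781 − 0.933·log₁₀(100 − 65) = 0.34038.
t = T_v·H_d²/c_v = 0.34038×8.3²/1.1 = 21.32 years.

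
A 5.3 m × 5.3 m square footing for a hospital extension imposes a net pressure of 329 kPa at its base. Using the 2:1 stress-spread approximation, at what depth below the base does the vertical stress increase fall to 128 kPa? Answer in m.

2:1 spreading — at depth z the loaded area has grown by z in each plan dimension:
qB²/(B+z)² = Δσ_z ⇒ z = B(√(q/Δσ_z) − 1) = 5.3×(√(329/128) − 1) = 3.197 m

z ≈ 3.2 m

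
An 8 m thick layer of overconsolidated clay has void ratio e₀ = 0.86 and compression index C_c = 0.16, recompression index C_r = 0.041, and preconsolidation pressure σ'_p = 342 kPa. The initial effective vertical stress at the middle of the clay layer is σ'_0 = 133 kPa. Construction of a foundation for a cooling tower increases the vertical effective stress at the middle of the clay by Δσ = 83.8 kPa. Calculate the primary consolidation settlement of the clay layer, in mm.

Final effective stress: σ'_f = 133 + 83.8 = 216.8 kPa.
σ'_f = 216.8 ≤ σ'_p = 342 kPa, so the clay remains overconsolidated and only the recompression index applies:
S_c = C_r·H/(1+e₀)·log₁₀(σ'_f/σ'_0) = 0.041×8/1.86×log₁₀(216.8/133)
    = 0.17635 × 0.21221 = 0.03742 m

S_c ≈ 37.4 mm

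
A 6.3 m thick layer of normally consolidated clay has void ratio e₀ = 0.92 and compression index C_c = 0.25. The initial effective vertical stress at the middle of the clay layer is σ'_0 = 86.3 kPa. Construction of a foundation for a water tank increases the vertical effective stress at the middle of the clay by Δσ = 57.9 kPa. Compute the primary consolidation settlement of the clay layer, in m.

Final effective stress: σ'_f = σ'_0 + Δσ = 86.3 + 57.9 = 144.2 kPa.
Normally consolidated clay, so the full stress increment lies on the virgin compression line:
S_c = C_c·H/(1+e₀)·log₁₀(σ'_f/σ'_0) = 0.25×6.3/(1+0.92)×log₁₀(144.2/86.3)
    = 0.82031 × 0.22295 = 0.1829 m

S_c ≈ 0.183 m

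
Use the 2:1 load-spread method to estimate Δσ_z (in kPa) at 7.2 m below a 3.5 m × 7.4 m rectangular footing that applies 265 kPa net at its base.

Δσ_z ≈ 43.9 kPa

By the 2:1 method the load spreads at 1 horizontal : 2 vertical, so at depth z the loaded area has grown by z in each plan dimension:
Δσ = qBL/((B+z)(L+z)) = 265×3.5×7.4/((3.5+7.2)(7.4+7.2)) = 43.935 kPa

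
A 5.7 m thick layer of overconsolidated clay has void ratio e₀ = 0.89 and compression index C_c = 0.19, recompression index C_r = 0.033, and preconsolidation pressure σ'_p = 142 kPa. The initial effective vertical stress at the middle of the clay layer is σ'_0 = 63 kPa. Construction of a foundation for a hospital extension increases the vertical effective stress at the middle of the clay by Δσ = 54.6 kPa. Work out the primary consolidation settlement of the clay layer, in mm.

S_c ≈ 27 mm

Final effective stress: σ'_f = 63 + 54.6 = 117.6 kPa.
σ'_f = 117.6 ≤ σ'_p = 142 kPa, so the clay remains overconsolidated and only the recompression index applies:
S_c = C_r·H/(1+e₀)·log₁₀(σ'_f/σ'_0) = 0.033×5.7/1.89×log₁₀(117.6/63)
    = 0.099525 × 0.27107 = 0.02698 m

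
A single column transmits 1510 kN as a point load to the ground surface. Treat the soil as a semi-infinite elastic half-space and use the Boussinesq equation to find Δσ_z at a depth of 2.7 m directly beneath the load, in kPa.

Δσ_z ≈ 98.9 kPa

Boussinesq vertical stress below a point load on an elastic half-space:
Δσ_z = 3P/(2πz²) · [1 + (r/z)²]^(−5/2)
r/z = 0/2.7 = 0; [1+(r/z)²]^(−5/2) = 1.
Δσ_z = 3×1510/(2π×2.7²) × 1 = 98.899 × 1 = 98.9 kPa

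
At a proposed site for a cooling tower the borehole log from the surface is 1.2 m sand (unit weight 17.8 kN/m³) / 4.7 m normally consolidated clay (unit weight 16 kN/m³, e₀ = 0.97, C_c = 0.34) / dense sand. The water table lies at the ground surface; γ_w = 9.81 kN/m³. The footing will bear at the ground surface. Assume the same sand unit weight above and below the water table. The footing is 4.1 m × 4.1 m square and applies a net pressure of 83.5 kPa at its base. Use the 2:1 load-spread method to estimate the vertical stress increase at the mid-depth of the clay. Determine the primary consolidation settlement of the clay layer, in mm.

Mid-depth of clay below the ground surface: z = 1.2 + 4.7/2 = 3.55 m.
Total vertical stress at mid-clay: σ_v = 17.8×1.2 + 16×2.35 = 58.96 kPa.
Pore pressure: u = 9.81×(3.55 − 0) = 34.825 kPa.
Initial effective stress: σ'_0 = σ_v − u = 58.96 − 34.825 = 24.135 kPa.
Stress increase at mid-clay by the 2:1 spreading method:
Δσ = qBL/((B+z)(L+z)) = 83.5×4.1×4.1/((4.1+3.55)(4.1+3.55)) = 23.985 kPa
Final effective stress: σ'_f = σ'_0 + Δσ = 24.135 + 23.985 = 48.12 kPa.
Normally consolidated clay, so the full stress increment lies on the virgin compression line:
S_c = C_c·H/(1+e₀)·log₁₀(σ'_f/σ'_0) = 0.34×4.7/(1+0.97)×log₁₀(48.12/24.135)
    = 0.81117 × 0.29968 = 0.2431 m

S_c ≈ 243 mm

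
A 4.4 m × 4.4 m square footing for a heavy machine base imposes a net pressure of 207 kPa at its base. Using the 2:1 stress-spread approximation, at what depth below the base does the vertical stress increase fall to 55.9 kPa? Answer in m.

2:1 spreading — at depth z the loaded area has grown by z in each plan dimension:
qB²/(B+z)² = Δσ_z ⇒ z = B(√(q/Δσ_z) − 1) = 4.4×(√(207/55.9) − 1) = 4.067 m

z ≈ 4.07 m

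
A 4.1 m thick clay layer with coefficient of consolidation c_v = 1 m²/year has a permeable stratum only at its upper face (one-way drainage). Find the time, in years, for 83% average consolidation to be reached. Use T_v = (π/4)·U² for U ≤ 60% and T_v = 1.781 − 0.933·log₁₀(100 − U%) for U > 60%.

Drainage path length: H_d = H = 4.1 m (single drainage).
U > 60%: T_v = 1.781 − 0.933·log₁₀(100 − 83) = 0.63299.
t = T_v·H_d²/c_v = 0.63299×4.1²/1 = 10.64 years.

t ≈ 10.6 years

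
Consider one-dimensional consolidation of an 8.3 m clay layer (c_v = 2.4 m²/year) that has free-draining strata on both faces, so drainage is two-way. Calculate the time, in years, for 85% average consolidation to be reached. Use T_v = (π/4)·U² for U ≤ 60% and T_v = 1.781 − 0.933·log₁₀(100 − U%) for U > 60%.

t ≈ 4.91 years

Drainage path length: H_d = H/2 = 4.15 m (double drainage).
U > 60%: T_v = 1.781 − 0.933·log₁₀(100 − 85) = 0.68371.
t = T_v·H_d²/c_v = 0.68371×4.15²/2.4 = 4.906 years.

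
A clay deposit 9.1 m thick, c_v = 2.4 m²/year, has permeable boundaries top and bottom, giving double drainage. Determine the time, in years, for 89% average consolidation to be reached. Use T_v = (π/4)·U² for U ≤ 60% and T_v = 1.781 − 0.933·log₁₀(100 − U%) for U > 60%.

t ≈ 6.98 years

Drainage path length: H_d = H/2 = 4.55 m (double drainage).
U > 60%: T_v = 1.781 − 0.933·log₁₀(100 − 89) = 0.80938.
t = T_v·H_d²/c_v = 0.80938×4.55²/2.4 = 6.982 years.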